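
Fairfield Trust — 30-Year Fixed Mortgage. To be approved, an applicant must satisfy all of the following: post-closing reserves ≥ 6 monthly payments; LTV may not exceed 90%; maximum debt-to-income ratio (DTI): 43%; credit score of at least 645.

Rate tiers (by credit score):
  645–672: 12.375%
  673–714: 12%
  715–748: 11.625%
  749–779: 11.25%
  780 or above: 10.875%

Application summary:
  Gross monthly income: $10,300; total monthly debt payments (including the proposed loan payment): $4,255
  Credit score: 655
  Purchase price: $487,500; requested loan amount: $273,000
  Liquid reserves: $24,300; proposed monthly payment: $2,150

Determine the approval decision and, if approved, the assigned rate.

Credit score 655 ≥ 645 (meets minimum)
LTV = 273,000/487,500 = 56% ≤ 90%
Reserves = 24,300/2,150 = 11.3 months ≥ 6
Debt-to-income = 4,255/10,300 = 41.3% — meets 43% limit
All requirements met. Score 655 falls in the 645–672 tier → 12.375%.

Approved at 12.375%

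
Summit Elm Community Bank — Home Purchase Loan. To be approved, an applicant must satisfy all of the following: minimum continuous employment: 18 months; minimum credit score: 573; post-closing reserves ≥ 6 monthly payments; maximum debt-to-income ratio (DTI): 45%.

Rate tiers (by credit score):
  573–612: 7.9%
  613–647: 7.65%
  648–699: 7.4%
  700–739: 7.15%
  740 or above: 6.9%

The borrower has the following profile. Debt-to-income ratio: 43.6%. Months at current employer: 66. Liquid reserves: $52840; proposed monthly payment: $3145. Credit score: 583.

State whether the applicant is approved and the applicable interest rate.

Credit score 583 ≥ 573 (meets minimum)
Employment 66 ≥ 18 months
DTI 43.6% is within the 45% limit
Reserves: 52,840 ÷ 3,145 = 16.8 months (meets 6-month minimum)
All requirements met. Score 583 falls in the 573–612 tier → 7.9%.

Approved at 7.9%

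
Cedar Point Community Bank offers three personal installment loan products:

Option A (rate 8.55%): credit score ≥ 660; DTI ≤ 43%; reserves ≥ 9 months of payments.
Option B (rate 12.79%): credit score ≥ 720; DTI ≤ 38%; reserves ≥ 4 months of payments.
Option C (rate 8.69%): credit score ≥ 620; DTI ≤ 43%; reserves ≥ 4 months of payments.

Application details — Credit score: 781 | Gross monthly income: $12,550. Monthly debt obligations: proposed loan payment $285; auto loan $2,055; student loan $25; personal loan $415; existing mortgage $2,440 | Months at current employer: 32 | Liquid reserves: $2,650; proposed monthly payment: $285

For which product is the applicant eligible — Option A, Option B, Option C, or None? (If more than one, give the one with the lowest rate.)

Option A

Total debts = (285 + 2,055 + 25 + 415 + 2,440) = 5,220; DTI = 5,220/12,550 = 41.6%.
Reserves = 2,650/285 = 9.3 months.
Option A: score 781 ≥ 660; DTI 41.6% ≤ 43%; reserves 9.3 ≥ 9 mo → qualifies.
Option B: score 781 ≥ 720; DTI 41.6% > 38%; reserves 9.3 ≥ 4 mo → does not qualify.
Option C: score 781 ≥ 620; DTI 41.6% ≤ 43%; reserves 9.3 ≥ 4 mo → qualifies.
Qualifying: Option A, Option C. Lowest rate is 8.55% → Option A.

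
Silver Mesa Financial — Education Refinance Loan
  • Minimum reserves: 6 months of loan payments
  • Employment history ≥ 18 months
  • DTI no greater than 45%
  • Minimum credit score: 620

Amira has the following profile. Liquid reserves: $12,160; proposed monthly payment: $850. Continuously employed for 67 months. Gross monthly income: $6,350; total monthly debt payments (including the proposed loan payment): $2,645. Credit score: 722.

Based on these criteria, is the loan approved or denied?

Approved

Reserves: 12,160 ÷ 850 = 14.3 months (meets 6-month minimum)
Employment 67 ≥ 18 months
DTI = 2,645/6,350 = 41.7% ≤ 45%
Credit score 722 ≥ 620 (meets)
All criteria satisfied.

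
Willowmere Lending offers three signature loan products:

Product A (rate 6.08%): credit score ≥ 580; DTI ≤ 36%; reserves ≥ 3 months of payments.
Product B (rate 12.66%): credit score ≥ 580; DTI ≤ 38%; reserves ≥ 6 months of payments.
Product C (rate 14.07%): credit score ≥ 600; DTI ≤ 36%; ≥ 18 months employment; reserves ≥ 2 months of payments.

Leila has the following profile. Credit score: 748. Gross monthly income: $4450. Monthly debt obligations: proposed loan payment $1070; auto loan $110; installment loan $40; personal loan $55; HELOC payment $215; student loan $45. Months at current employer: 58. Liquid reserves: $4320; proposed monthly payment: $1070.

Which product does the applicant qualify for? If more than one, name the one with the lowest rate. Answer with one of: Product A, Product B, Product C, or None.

Total debts = (1,070 + 110 + 40 + 55 + 215 + 45) = 1,535; DTI = 1,535/4,450 = 34.5%.
Reserves = 4,320/1,070 = 4.0 months.
Product A: score 748 ≥ 580; DTI 34.5% ≤ 36%; reserves 4.0 ≥ 3 mo → qualifies.
Product B: score 748 ≥ 580; DTI 34.5% ≤ 38%; reserves 4.0 < 6 mo → does not qualify.
Product C: score 748 ≥ 600; DTI 34.5% ≤ 36%; employment 58 ≥ 18 mo; reserves 4.0 ≥ 2 mo → qualifies.
Qualifying: Product A, Product C. Lowest rate is 6.08% → Product A.

Product A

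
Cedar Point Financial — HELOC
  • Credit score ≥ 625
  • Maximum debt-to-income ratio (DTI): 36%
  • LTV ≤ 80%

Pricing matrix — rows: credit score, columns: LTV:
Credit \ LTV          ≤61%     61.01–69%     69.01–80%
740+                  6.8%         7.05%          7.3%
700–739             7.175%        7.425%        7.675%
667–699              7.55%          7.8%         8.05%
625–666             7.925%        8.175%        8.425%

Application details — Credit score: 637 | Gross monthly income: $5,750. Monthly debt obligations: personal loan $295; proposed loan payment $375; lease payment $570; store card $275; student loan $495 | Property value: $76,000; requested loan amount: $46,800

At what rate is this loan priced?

8.175%

Credit score 637 ≥ 625; Total monthly debts = (295 + 375 + 570 + 275 + 495) = 2,010. Debt-to-income = 2,010/5,750 = 35% — meets 36% limit
Loan-to-value = 46,800/76,000 = 61.6% — pass (80% max)
Score 637 is in the 625–666 band; LTV 61.6% is in the 61.01–69% band → 8.175%.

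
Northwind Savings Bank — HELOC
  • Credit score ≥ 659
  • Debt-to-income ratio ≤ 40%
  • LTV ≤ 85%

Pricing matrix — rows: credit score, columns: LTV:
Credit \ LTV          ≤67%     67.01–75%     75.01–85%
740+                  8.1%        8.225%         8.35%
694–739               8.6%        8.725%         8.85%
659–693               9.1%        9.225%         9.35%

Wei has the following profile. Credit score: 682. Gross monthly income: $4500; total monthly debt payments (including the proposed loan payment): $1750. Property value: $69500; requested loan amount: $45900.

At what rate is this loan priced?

9.1%

Credit score 682 ≥ 659; DTI: 1,750 ÷ 4,500 = 38.9%, within the 40% cap
LTV = 45,900/69,500 = 66% ≤ 85%
Score 682 is in the 659–693 band; LTV 66% is in the ≤67% band → 9.1%.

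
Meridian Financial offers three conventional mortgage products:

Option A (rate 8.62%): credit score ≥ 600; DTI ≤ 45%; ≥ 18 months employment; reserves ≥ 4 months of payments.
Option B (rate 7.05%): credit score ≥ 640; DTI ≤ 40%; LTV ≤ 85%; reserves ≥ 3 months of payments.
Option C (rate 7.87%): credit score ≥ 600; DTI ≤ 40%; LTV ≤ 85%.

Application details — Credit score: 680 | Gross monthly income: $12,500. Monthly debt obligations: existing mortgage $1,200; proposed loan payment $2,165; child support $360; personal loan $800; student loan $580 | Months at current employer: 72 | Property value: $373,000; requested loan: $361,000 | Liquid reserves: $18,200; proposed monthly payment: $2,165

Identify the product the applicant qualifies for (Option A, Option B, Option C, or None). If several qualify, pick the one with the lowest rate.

Total debts = (1,200 + 2,165 + 360 + 800 + 580) = 5,105; DTI = 5,105/12,500 = 40.8%.
LTV = 361,000/373,000 = 96.8%.
Reserves = 18,200/2,165 = 8.4 months.
Option A: score 680 ≥ 600; DTI 40.8% ≤ 45%; employment 72 ≥ 18 mo; reserves 8.4 ≥ 4 mo → qualifies.
Option B: score 680 ≥ 640; DTI 40.8% > 40%; LTV 96.8% > 85%; reserves 8.4 ≥ 3 mo → does not qualify.
Option C: score 680 ≥ 600; DTI 40.8% > 40%; LTV 96.8% > 85% → does not qualify.

Option A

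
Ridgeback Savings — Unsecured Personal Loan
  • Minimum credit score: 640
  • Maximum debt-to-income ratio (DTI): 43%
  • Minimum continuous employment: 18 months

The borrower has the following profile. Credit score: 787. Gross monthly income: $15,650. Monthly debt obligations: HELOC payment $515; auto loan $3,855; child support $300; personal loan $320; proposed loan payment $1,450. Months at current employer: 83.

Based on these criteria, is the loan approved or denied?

Credit score 787 ≥ 640 (meets)
Total monthly debts = (515 + 3,855 + 300 + 320 + 1,450) = 6,440. DTI = 6,440/15,650 = 41.2% ≤ 43%
Employment 83 ≥ 18 months
All criteria satisfied.

Approved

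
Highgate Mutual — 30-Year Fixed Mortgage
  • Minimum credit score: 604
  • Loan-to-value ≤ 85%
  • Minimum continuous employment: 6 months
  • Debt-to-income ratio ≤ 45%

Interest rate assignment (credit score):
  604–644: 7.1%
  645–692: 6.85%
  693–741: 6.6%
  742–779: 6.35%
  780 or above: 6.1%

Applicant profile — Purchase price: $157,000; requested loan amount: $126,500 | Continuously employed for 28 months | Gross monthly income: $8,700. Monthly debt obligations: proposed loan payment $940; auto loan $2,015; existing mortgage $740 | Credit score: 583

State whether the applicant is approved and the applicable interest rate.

Credit score 583 < 604 (below minimum)
LTV = 126,500/157,000 = 80.6% ≤ 85%
Total monthly debts = (940 + 2,015 + 740) = 3,695. Debt-to-income = 3,695/8,700 = 42.5% — meets 45% limit
Employment 28 ≥ 6 months
Not all requirements met → denied.

Denied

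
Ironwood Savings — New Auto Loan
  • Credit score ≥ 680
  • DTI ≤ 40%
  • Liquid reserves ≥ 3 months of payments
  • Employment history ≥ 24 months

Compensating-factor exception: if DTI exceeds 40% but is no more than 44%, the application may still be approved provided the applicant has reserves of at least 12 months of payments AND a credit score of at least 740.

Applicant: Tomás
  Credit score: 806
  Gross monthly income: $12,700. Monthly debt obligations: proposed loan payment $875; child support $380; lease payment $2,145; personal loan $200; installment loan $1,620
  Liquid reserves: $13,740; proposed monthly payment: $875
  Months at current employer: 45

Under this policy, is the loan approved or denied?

Approved

Credit score 806 ≥ 680 (meets base)
Total debts = (875 + 380 + 2,145 + 200 + 1,620) = 5,220. DTI: 5,220 ÷ 12,700 = 41.1%, over the 40% base limit.
Liquid reserves cover 13,740/875 = 15.7 months — ≥ 3 required
Employment 45 ≥ 24 months
41.1% falls in the override range (40%–44%), so the compensating-factor test applies.
Override check — reserves: 15.7 mo (ok); score: 806 (ok).
Both compensating conditions met → exception applies.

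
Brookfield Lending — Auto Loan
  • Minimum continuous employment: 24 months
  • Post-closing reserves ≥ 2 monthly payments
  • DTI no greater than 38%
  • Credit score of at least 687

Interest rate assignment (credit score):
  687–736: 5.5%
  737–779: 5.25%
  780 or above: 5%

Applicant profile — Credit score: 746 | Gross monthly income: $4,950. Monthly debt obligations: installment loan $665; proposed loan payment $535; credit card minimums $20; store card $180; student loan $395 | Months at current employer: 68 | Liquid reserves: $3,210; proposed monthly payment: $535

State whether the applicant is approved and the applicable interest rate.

Approved at 5.25%

Credit score 746 ≥ 687 (meets minimum)
Total monthly debts = (665 + 535 + 20 + 180 + 395) = 1,795. DTI = 1,795/4,950 = 36.3% ≤ 38%
Employment 68 ≥ 24 months
Liquid reserves cover 3,210/535 = 6.0 months — ≥ 2 required
All requirements met. Score 746 falls in the 737–779 tier → 5.25%.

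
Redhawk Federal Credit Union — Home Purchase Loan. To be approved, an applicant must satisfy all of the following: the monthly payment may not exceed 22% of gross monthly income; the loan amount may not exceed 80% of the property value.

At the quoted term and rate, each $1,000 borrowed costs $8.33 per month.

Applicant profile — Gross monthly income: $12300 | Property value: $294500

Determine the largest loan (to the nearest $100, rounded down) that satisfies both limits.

Payment cap: 22% × $12,300 = $2,706/month.
At $8.33 per $1,000, that supports 2,706/8.33 × 1,000 ≈ $324,849 → $324,800.
LTV cap: 80% × $294,500 = $235,600 → $235,600.
Binding constraint: loan-to-value.

$235,600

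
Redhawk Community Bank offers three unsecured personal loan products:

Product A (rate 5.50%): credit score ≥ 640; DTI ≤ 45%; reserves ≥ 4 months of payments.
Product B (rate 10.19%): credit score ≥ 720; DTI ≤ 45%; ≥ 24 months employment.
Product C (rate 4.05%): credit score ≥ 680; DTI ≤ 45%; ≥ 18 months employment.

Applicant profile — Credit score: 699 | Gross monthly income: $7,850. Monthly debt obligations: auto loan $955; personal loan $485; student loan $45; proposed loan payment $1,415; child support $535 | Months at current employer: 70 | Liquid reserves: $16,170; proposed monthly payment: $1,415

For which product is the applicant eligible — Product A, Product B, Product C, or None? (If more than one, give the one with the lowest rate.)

Total debts = (955 + 485 + 45 + 1,415 + 535) = 3,435; DTI = 3,435/7,850 = 43.8%.
Reserves = 16,170/1,415 = 11.4 months.
Product A: score 699 ≥ 640; DTI 43.8% ≤ 45%; reserves 11.4 ≥ 4 mo → qualifies.
Product B: score 699 < 720; DTI 43.8% ≤ 45%; employment 70 ≥ 24 mo → does not qualify.
Product C: score 699 ≥ 680; DTI 43.8% ≤ 45%; employment 70 ≥ 18 mo → qualifies.
Qualifying: Product A, Product C. Lowest rate is 4.05% → Product C.

Product C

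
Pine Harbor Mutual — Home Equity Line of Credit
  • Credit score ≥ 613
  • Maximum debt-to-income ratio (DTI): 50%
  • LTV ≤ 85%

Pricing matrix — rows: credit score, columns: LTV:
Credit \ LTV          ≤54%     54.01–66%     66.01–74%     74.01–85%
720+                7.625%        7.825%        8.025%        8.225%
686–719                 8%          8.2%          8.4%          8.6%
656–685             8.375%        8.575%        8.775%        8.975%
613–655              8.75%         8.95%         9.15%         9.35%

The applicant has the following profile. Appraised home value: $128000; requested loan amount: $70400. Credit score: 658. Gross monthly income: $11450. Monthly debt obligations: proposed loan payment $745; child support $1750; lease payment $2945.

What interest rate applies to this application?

8.575%

Credit score 658 ≥ 613; Total monthly debts = (745 + 1,750 + 2,945) = 5,440. DTI: 5,440 ÷ 11,450 = 47.5%, within the 50% cap
Loan-to-value = 70,400/128,000 = 55% — pass (85% max)
Credit 658 → row 656–685; LTV 55% → column 54.01–66%. Grid cell → 8.575%.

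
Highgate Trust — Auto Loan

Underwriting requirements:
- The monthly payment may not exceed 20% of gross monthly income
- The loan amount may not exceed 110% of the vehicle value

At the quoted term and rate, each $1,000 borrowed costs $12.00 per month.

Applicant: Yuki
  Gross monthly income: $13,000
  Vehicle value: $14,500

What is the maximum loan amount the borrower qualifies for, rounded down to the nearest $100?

$15,900

Payment cap: 20% × $13,000 = $2,600/month.
At $12.00 per $1,000, that supports 2,600/12.00 × 1,000 ≈ $216,666 → $216,600.
LTV cap: 110% × $14,500 = $15,950 → $15,900.
Binding constraint: loan-to-value.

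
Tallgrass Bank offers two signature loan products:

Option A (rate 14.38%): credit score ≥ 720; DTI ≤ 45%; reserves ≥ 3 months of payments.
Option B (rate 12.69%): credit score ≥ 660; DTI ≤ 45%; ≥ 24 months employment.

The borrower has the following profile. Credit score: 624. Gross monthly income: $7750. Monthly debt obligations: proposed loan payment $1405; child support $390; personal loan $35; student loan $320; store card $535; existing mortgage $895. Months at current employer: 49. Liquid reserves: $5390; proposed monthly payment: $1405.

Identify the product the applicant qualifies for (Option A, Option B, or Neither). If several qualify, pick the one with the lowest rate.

Total debts = (1,405 + 390 + 35 + 320 + 535 + 895) = 3,580; DTI = 3,580/7,750 = 46.2%.
Reserves = 5,390/1,405 = 3.8 months.
Option A: score 624 < 720; DTI 46.2% > 45%; reserves 3.8 ≥ 3 mo → does not qualify.
Option B: score 624 < 660; DTI 46.2% > 45%; employment 49 ≥ 24 mo → does not qualify.

Neither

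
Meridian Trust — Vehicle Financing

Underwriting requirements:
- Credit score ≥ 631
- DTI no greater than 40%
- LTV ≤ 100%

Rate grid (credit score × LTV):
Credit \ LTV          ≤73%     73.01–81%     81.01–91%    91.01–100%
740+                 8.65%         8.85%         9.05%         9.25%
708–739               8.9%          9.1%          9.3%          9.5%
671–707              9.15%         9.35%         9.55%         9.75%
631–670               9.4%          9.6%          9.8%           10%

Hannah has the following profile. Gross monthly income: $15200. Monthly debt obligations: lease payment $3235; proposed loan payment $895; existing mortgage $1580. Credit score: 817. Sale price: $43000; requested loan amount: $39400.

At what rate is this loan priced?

9.25%

Credit score 817 ≥ 631; Total monthly debts = (3,235 + 895 + 1,580) = 5,710. Debt-to-income = 5,710/15,200 = 37.6% — meets 40% limit
LTV = 39,400/43,000 = 91.6% ≤ 100%
Row: 817 falls in 740+. Column: 91.6% falls in 91.01–100%. Rate = 9.25%.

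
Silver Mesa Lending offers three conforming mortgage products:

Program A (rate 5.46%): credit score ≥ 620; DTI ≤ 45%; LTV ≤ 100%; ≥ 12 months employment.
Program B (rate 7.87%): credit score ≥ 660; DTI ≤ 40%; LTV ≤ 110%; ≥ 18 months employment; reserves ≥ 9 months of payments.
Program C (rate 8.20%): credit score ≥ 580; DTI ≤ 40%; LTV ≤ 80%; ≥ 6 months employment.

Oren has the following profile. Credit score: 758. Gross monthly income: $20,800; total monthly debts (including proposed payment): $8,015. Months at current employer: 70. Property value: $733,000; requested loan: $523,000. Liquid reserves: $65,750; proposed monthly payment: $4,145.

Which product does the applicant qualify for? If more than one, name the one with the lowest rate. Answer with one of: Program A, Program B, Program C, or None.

Program A

DTI = 8,015/20,800 = 38.5%.
LTV = 523,000/733,000 = 71.4%.
Reserves = 65,750/4,145 = 15.9 months.
Program A: score 758 ≥ 620; DTI 38.5% ≤ 45%; LTV 71.4% ≤ 100%; employment 70 ≥ 12 mo → qualifies.
Program B: score 758 ≥ 660; DTI 38.5% ≤ 40%; LTV 71.4% ≤ 110%; employment 70 ≥ 18 mo; reserves 15.9 ≥ 9 mo → qualifies.
Program C: score 758 ≥ 580; DTI 38.5% ≤ 40%; LTV 71.4% ≤ 80%; employment 70 ≥ 6 mo → qualifies.
Qualifying: Program A, Program B, Program C. Lowest rate is 5.46% → Program A.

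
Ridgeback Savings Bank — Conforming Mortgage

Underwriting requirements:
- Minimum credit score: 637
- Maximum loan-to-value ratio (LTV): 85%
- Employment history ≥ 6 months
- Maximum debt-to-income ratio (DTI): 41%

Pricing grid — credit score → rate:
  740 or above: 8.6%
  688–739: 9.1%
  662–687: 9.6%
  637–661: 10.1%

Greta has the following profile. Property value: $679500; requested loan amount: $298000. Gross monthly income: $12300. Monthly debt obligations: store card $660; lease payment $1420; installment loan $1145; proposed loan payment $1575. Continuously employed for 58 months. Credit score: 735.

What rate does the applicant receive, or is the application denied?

Credit score 735 ≥ 637 (meets minimum)
Employment 58 ≥ 6 months
Total monthly debts = (660 + 1,420 + 1,145 + 1,575) = 4,800. DTI: 4,800 ÷ 12,300 = 39%, within the 41% cap
LTV: 298,000 ÷ 679,500 = 43.9%, within 85% cap
All requirements met. Score 735 falls in the 688–739 tier → 9.1%.

Approved at 9.1%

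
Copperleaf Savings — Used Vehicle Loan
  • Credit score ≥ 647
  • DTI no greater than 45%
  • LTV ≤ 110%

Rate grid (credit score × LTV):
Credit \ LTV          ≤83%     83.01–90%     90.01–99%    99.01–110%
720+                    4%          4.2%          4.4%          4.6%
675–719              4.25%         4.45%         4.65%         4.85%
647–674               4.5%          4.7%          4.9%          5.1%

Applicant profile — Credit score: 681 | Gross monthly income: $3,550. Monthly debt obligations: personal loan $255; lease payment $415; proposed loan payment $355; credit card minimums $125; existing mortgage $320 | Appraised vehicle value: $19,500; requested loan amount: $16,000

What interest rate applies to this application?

4.25%

Credit score 681 ≥ 647; Total monthly debts = (255 + 415 + 355 + 125 + 320) = 1,470. DTI: 1,470 ÷ 3,550 = 41.4%, within the 45% cap
LTV: 16,000 ÷ 19,500 = 82.1%, within 110% cap
Score 681 is in the 675–719 band; LTV 82.1% is in the ≤83% band → 4.25%.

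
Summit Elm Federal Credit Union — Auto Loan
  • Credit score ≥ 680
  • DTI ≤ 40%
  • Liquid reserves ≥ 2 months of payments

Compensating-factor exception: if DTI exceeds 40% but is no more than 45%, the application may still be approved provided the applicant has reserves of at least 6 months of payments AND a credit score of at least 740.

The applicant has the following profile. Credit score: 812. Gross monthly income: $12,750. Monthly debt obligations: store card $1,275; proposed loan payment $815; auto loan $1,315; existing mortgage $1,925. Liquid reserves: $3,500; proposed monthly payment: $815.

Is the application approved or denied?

Credit score 812 ≥ 680 (meets base)
Total debts = (1,275 + 815 + 1,315 + 1,925) = 5,330. DTI: 5,330 ÷ 12,750 = 41.8%, over the 40% base limit.
Liquid reserves cover 3,500/815 = 4.3 months — ≥ 2 required
41.8% falls in the override range (40%–45%), so the compensating-factor test applies.
Reserves 4.3 < 6 months; credit score 812 ≥ 740.
Compensating-factor requirement not fully met.

Denied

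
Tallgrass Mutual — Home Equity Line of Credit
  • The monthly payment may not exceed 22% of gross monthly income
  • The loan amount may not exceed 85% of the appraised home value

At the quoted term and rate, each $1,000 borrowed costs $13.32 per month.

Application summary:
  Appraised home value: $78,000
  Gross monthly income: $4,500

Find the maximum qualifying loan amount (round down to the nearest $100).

Payment cap: 22% × $4,500 = $990/month.
At $13.32 per $1,000, that supports 990/13.32 × 1,000 ≈ $74,324 → $74,300.
LTV cap: 85% × $78,000 = $66,300 → $66,300.
Binding constraint: loan-to-value.

$66,300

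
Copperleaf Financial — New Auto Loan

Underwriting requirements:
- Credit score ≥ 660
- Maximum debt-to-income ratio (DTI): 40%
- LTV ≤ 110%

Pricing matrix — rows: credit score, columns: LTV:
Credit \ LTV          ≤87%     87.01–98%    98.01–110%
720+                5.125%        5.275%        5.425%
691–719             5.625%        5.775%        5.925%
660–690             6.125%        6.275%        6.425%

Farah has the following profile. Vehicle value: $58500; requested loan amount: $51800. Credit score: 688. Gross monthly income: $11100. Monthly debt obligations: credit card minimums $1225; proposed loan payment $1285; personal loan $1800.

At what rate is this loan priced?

Credit score 688 ≥ 660; Total monthly debts = (1,225 + 1,285 + 1,800) = 4,310. DTI = 4,310/11,100 = 38.8% ≤ 40%
Loan-to-value = 51,800/58,500 = 88.5% — pass (110% max)
Row: 688 falls in 660–690. Column: 88.5% falls in 87.01–98%. Rate = 6.275%.

6.275%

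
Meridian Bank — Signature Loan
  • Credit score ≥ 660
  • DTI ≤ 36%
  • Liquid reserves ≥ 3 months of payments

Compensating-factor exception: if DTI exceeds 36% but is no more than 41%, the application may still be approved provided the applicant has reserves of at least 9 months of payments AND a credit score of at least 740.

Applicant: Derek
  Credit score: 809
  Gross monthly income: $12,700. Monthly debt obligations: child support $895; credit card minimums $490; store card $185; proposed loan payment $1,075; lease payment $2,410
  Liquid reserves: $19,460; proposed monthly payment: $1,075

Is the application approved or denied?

Approved

Credit score 809 ≥ 660 (meets base)
Total debts = (895 + 490 + 185 + 1,075 + 2,410) = 5,055. DTI = 5,055/12,700 = 39.8% > 36% — standard DTI limit exceeded.
Reserves: 19,460 ÷ 1,075 = 18.1 months (meets 3-month minimum)
39.8% falls in the override range (36%–41%), so the compensating-factor test applies.
Reserves 18.1 ≥ 9 months; credit score 809 ≥ 740.
Both compensating conditions met → exception applies.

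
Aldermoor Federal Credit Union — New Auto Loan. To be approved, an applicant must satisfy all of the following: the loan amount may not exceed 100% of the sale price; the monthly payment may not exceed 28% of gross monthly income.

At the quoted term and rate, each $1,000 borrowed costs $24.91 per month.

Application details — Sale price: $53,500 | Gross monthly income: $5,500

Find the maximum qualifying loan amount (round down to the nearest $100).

Payment cap: 28% × $5,500 = $1,540/month.
At $24.91 per $1,000, that supports 1,540/24.91 × 1,000 ≈ $61,822 → $61,800.
LTV cap: 100% × $53,500 = $53,500 → $53,500.
Binding constraint: loan-to-value.

$53,500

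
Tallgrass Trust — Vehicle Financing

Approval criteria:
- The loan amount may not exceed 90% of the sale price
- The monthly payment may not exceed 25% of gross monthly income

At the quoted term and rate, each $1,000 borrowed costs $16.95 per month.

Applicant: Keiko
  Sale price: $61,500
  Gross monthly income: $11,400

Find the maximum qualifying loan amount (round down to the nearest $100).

Payment cap: 25% × $11,400 = $2,850/month.
At $16.95 per $1,000, that supports 2,850/16.95 × 1,000 ≈ $168,141 → $168,100.
LTV cap: 90% × $61,500 = $55,350 → $55,300.
Binding constraint: loan-to-value.

$55,300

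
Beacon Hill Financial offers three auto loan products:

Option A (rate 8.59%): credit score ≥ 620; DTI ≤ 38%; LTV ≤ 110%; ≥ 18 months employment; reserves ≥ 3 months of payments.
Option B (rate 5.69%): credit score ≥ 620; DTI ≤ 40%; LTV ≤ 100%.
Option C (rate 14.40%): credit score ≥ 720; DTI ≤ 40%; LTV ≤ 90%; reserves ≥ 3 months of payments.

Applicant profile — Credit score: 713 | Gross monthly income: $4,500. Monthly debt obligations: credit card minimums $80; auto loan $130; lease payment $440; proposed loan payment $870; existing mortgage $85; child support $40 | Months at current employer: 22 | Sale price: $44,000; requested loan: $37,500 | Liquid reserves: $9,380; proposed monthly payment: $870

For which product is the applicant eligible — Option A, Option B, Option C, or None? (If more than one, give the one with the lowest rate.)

Option B

Total debts = (80 + 130 + 440 + 870 + 85 + 40) = 1,645; DTI = 1,645/4,500 = 36.6%.
LTV = 37,500/44,000 = 85.2%.
Reserves = 9,380/870 = 10.8 months.
Option A: score 713 ≥ 620; DTI 36.6% ≤ 38%; LTV 85.2% ≤ 110%; employment 22 ≥ 18 mo; reserves 10.8 ≥ 3 mo → qualifies.
Option B: score 713 ≥ 620; DTI 36.6% ≤ 40%; LTV 85.2% ≤ 100% → qualifies.
Option C: score 713 < 720; DTI 36.6% ≤ 40%; LTV 85.2% ≤ 90%; reserves 10.8 ≥ 3 mo → does not qualify.
Qualifying: Option A, Option B. Lowest rate is 5.69% → Option B.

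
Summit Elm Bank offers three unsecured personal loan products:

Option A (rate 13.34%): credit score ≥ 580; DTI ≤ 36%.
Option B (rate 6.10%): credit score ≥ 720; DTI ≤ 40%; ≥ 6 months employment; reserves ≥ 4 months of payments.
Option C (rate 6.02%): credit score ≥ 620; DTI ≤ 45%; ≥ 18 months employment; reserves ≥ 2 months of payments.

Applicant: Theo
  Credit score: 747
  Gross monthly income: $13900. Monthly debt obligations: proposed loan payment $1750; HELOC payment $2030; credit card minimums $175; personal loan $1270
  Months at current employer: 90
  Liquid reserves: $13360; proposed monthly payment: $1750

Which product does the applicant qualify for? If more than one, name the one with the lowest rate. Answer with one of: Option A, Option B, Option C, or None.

Total debts = (1,750 + 2,030 + 175 + 1,270) = 5,225; DTI = 5,225/13,900 = 37.6%.
Reserves = 13,360/1,750 = 7.6 months.
Option A: score 747 ≥ 580; DTI 37.6% > 36% → does not qualify.
Option B: score 747 ≥ 720; DTI 37.6% ≤ 40%; employment 90 ≥ 6 mo; reserves 7.6 ≥ 4 mo → qualifies.
Option C: score 747 ≥ 620; DTI 37.6% ≤ 45%; employment 90 ≥ 18 mo; reserves 7.6 ≥ 2 mo → qualifies.
Qualifying: Option B, Option C. Lowest rate is 6.02% → Option C.

Option C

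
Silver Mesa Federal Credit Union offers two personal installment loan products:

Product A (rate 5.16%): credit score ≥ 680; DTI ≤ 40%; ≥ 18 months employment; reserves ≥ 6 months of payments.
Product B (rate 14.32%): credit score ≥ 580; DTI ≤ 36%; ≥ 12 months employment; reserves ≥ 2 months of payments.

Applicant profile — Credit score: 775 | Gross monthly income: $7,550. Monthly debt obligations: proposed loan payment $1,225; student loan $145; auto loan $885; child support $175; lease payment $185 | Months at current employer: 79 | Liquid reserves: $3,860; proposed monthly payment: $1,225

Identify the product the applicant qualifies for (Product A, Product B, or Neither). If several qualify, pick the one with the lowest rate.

Product B

Total debts = (1,225 + 145 + 885 + 175 + 185) = 2,615; DTI = 2,615/7,550 = 34.6%.
Reserves = 3,860/1,225 = 3.2 months.
Product A: score 775 ≥ 680; DTI 34.6% ≤ 40%; employment 79 ≥ 18 mo; reserves 3.2 < 6 mo → does not qualify.
Product B: score 775 ≥ 580; DTI 34.6% ≤ 36%; employment 79 ≥ 12 mo; reserves 3.2 ≥ 2 mo → qualifies.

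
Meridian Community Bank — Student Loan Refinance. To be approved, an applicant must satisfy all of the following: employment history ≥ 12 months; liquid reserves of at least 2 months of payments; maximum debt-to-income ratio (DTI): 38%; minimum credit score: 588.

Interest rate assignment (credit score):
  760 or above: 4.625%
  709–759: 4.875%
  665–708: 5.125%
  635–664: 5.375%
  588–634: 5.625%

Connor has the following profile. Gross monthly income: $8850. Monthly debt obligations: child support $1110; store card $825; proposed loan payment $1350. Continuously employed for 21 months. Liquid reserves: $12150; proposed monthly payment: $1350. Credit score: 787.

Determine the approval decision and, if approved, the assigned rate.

Credit score 787 ≥ 588 (meets minimum)
Employment 21 ≥ 12 months
Reserves: 12,150 ÷ 1,350 = 9.0 months (meets 2-month minimum)
Total monthly debts = (1,110 + 825 + 1,350) = 3,285. DTI: 3,285 ÷ 8,850 = 37.1%, within the 38% cap
All requirements met. Score 787 falls in the 760 or above tier → 4.625%.

Approved at 4.625%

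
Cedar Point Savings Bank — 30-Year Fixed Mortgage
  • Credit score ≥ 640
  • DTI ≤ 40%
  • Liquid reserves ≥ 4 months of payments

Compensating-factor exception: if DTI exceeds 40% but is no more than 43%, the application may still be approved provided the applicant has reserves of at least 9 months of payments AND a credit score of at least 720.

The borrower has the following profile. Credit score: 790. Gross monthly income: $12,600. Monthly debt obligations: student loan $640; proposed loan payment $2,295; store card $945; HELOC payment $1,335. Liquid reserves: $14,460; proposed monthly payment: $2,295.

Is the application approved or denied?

Credit score 790 ≥ 640 (meets base)
Total debts = (640 + 2,295 + 945 + 1,335) = 5,215. DTI: 5,215 ÷ 12,600 = 41.4%, over the 40% base limit.
Liquid reserves cover 14,460/2,295 = 6.3 months — ≥ 4 required
41.4% falls in the override range (40%–43%), so the compensating-factor test applies.
Override check — reserves: 6.3 mo (short of 9); score: 790 (ok).
Compensating-factor requirement not fully met.

Denied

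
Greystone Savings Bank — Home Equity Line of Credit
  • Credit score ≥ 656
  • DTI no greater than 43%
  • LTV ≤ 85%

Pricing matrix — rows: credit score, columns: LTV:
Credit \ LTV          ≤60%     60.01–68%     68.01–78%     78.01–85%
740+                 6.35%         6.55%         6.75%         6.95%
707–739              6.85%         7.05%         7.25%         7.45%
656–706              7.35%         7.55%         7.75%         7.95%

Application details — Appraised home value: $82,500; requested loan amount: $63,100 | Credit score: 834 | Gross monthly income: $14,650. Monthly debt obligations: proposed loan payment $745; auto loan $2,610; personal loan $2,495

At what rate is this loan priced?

6.75%

Credit score 834 ≥ 656; Total monthly debts = (745 + 2,610 + 2,495) = 5,850. Debt-to-income = 5,850/14,650 = 39.9% — meets 43% limit
LTV = 63,100/82,500 = 76.5% ≤ 85%
Score 834 is in the 740+ band; LTV 76.5% is in the 68.01–78% band → 6.75%.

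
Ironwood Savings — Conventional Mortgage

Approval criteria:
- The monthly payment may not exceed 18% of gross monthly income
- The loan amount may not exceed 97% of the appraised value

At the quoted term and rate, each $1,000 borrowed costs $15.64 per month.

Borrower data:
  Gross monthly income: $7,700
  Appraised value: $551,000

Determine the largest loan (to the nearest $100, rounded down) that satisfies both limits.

Payment cap: 18% × $7,700 = $1,386/month.
At $15.64 per $1,000, that supports 1,386/15.64 × 1,000 ≈ $88,618 → $88,600.
LTV cap: 97% × $551,000 = $534,470 → $534,400.
Binding constraint: payment-to-income.

$88,600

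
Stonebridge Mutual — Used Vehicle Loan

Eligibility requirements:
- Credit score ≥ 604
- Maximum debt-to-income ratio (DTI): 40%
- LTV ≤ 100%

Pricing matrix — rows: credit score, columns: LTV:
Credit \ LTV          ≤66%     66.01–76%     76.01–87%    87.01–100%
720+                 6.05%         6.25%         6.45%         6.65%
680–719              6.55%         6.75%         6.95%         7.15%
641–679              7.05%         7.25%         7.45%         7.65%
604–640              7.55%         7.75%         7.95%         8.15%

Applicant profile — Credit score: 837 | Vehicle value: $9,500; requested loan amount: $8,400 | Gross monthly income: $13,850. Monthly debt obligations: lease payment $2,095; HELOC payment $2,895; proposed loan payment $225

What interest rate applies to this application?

6.65%

Credit score 837 ≥ 604; Total monthly debts = (2,095 + 2,895 + 225) = 5,215. DTI = 5,215/13,850 = 37.7% ≤ 40%
LTV: 8,400 ÷ 9,500 = 88.4%, within 100% cap
Row: 837 falls in 720+. Column: 88.4% falls in 87.01–100%. Rate = 6.65%.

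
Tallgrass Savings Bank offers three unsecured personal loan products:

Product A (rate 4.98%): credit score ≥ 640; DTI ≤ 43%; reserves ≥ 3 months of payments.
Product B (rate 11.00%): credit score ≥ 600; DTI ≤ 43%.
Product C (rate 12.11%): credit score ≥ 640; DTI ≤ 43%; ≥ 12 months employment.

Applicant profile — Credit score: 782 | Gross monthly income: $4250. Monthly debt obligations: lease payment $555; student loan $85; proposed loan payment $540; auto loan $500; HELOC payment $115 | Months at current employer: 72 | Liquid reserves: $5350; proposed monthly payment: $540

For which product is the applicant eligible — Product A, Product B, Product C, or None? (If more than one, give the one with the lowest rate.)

Total debts = (555 + 85 + 540 + 500 + 115) = 1,795; DTI = 1,795/4,250 = 42.2%.
Reserves = 5,350/540 = 9.9 months.
Product A: score 782 ≥ 640; DTI 42.2% ≤ 43%; reserves 9.9 ≥ 3 mo → qualifies.
Product B: score 782 ≥ 600; DTI 42.2% ≤ 43% → qualifies.
Product C: score 782 ≥ 640; DTI 42.2% ≤ 43%; employment 72 ≥ 12 mo → qualifies.
Qualifying: Product A, Product B, Product C. Lowest rate is 4.98% → Product A.

Product A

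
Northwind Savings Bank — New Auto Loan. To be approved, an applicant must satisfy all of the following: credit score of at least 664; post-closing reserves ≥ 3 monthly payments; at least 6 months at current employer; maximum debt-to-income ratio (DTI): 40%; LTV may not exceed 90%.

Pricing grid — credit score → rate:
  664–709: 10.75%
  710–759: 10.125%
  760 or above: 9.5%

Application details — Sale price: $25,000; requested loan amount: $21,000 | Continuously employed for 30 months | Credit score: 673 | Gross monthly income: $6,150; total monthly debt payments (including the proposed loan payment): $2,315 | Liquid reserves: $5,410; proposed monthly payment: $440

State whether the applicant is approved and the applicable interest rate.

Approved at 10.75%

Credit score 673 ≥ 664 (meets minimum)
LTV: 21,000 ÷ 25,000 = 84%, within 90% cap
Employment 30 ≥ 6 months
Liquid reserves cover 5,410/440 = 12.3 months — ≥ 3 required
Debt-to-income = 2,315/6,150 = 37.6% — meets 40% limit
All requirements met. Score 673 falls in the 664–709 tier → 10.75%.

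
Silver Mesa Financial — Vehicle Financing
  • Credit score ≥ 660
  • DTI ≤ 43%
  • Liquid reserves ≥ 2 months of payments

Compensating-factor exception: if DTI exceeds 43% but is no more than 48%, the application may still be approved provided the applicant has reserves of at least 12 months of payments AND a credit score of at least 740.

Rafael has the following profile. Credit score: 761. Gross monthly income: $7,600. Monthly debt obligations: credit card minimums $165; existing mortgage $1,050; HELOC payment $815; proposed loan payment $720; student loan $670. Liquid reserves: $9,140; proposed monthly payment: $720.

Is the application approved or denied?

Approved

Credit score 761 ≥ 660 (meets base)
Total debts = (165 + 1,050 + 815 + 720 + 670) = 3,420. DTI: 3,420 ÷ 7,600 = 45%, over the 43% base limit.
Liquid reserves cover 9,140/720 = 12.7 months — ≥ 2 required
45% falls in the override range (43%–48%), so the compensating-factor test applies.
Override check — reserves: 12.7 mo (ok); score: 761 (ok).
Both compensating conditions met → exception applies.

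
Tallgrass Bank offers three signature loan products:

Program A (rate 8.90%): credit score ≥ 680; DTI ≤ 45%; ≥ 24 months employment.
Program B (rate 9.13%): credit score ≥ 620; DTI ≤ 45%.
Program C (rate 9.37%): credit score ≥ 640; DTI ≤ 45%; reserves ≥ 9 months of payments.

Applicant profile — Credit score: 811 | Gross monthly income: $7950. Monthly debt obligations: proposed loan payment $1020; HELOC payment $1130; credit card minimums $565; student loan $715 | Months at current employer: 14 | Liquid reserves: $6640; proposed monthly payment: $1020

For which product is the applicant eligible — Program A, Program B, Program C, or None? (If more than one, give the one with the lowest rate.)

Total debts = (1,020 + 1,130 + 565 + 715) = 3,430; DTI = 3,430/7,950 = 43.1%.
Reserves = 6,640/1,020 = 6.5 months.
Program A: score 811 ≥ 680; DTI 43.1% ≤ 45%; employment 14 < 24 mo → does not qualify.
Program B: score 811 ≥ 620; DTI 43.1% ≤ 45% → qualifies.
Program C: score 811 ≥ 640; DTI 43.1% ≤ 45%; reserves 6.5 < 9 mo → does not qualify.

Program B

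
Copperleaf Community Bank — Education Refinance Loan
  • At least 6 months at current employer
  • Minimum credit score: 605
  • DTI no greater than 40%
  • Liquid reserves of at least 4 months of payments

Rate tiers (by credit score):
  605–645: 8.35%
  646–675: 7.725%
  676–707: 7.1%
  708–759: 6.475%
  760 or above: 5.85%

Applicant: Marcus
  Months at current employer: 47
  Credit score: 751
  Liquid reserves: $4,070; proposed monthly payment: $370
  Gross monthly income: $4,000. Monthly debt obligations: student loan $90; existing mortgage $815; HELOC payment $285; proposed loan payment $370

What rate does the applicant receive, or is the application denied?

Approved at 6.475%

Credit score 751 ≥ 605 (meets minimum)
Reserves: 4,070 ÷ 370 = 11.0 months (meets 4-month minimum)
Total monthly debts = (90 + 815 + 285 + 370) = 1,560. DTI = 1,560/4,000 = 39% ≤ 40%
Employment 47 ≥ 6 months
All requirements met. Score 751 falls in the 708–759 tier → 6.475%.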